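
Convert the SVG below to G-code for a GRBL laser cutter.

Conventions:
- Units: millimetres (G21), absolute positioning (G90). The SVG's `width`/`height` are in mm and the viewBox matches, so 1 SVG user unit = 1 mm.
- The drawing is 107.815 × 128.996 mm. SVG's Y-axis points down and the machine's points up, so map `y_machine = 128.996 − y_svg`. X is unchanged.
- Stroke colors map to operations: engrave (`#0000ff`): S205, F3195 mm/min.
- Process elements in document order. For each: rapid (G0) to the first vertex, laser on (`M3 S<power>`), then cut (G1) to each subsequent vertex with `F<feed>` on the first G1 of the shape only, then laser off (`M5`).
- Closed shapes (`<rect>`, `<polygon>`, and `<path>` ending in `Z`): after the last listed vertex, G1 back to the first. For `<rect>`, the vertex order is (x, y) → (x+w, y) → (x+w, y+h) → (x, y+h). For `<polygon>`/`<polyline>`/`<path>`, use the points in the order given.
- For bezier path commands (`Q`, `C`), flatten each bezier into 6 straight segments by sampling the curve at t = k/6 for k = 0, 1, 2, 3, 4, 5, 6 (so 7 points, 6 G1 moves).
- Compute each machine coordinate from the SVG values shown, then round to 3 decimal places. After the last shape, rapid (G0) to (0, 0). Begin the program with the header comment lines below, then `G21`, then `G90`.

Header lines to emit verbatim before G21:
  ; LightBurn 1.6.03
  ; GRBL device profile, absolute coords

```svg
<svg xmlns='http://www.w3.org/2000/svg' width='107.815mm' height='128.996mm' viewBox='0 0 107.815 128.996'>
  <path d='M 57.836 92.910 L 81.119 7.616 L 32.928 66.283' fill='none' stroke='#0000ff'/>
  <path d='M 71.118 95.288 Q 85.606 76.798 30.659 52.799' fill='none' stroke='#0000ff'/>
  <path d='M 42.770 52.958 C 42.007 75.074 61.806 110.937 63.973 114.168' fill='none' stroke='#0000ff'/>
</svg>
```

1 u = 1 mm; y_m = 128.996 − y.

[1] `<path>` open polyline, #0000ff→engrave S205 F3195: (57.836,36.086) → (81.119,121.380) → (32.928,62.713)

[2] `<path>` quadratic bezier, #0000ff→engrave S205 F3195: (71.118,33.708) → (74.019,40.024) → (73.062,46.647) → (68.247,53.575) → (59.575,60.810) → (47.046,68.350) → (30.659,76.197)

[3] `<path>` cubic bezier, #0000ff→engrave S205 F3195: (42.770,76.038) → (43.925,64.049) → (47.446,51.057) → (52.273,38.351) → (57.343,27.219) → (61.597,18.948) → (63.973,14.828)

; LightBurn 1.6.03
; GRBL device profile, absolute coords
G21
G90
G0 X57.836 Y36.086
M3 S205
G1 X81.119 Y121.380 F3195
G1 X32.928 Y62.713
M5
G0 X71.118 Y33.708
M3 S205
G1 X74.019 Y40.024 F3195
G1 X73.062 Y46.647
G1 X68.247 Y53.575
G1 X59.575 Y60.810
G1 X47.046 Y68.350
G1 X30.659 Y76.197
M5
G0 X42.770 Y76.038
M3 S205
G1 X43.925 Y64.049 F3195
G1 X47.446 Y51.057
G1 X52.273 Y38.351
G1 X57.343 Y27.219
G1 X61.597 Y18.948
G1 X63.973 Y14.828
M5
G0 X0.000 Y0.000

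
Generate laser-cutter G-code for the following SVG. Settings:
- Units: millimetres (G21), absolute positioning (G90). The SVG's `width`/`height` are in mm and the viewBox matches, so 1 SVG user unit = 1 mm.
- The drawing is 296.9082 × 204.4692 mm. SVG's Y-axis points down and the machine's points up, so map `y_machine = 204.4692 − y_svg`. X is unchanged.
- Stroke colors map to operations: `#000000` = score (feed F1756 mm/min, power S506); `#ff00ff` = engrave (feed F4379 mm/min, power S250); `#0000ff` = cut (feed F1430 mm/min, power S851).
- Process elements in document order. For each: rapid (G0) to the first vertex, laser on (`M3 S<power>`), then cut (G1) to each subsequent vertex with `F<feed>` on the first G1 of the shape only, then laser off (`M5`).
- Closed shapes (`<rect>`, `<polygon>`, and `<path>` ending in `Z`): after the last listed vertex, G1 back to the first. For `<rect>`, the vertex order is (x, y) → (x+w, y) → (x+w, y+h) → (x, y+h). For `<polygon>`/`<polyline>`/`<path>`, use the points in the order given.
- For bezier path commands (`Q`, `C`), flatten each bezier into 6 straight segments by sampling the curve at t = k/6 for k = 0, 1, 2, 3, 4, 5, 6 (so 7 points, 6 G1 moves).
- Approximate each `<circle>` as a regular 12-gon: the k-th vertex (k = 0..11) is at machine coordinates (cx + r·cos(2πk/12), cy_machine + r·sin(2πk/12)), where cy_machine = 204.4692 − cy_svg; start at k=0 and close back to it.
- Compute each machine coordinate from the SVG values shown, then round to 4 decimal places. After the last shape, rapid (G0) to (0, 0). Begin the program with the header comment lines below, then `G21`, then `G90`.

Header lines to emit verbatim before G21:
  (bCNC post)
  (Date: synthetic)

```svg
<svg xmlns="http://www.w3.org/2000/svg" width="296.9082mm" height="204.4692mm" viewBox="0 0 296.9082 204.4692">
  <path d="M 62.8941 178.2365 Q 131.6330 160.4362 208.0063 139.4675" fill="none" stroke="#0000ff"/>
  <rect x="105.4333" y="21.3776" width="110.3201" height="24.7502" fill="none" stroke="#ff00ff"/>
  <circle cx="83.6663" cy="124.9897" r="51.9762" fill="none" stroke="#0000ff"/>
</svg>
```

1 u = 1 mm; y_m = 204.4692 − y.

[1] `<path>` quadratic bezier, #0000ff→cut S851 F1430: (62.8941,26.2327) → (86.0191,32.2541) → (109.5683,38.4516) → (133.5416,44.8251) → (157.9390,51.3746) → (182.7606,58.1001) → (208.0063,65.0017)

[2] `<rect>` rectangle, #ff00ff→engrave S250 F4379: (105.4333,183.0916) → (215.7534,183.0916) → (215.7534,158.3414) → (105.4333,158.3414) → (105.4333,183.0916) (closed)

[3] `<circle>` circle, #0000ff→cut S851 F1430: (135.6425,79.4795) → (128.6790,105.4676) → (109.6544,124.4922) → (83.6663,131.4557) → (57.6782,124.4922) → (38.6536,105.4676) → (31.6901,79.4795) → (38.6536,53.4914) → (57.6782,34.4668) → (83.6663,27.5033) → (109.6544,34.4668) → (128.6790,53.4914) → (135.6425,79.4795) (closed)

(bCNC post)
(Date: synthetic)
G21
G90
G0 X62.8941 Y26.2327
M3 S851
G1 X86.0191 Y32.2541 F1430
G1 X109.5683 Y38.4516
G1 X133.5416 Y44.8251
G1 X157.9390 Y51.3746
G1 X182.7606 Y58.1001
G1 X208.0063 Y65.0017
M5
G0 X105.4333 Y183.0916
M3 S250
G1 X215.7534 Y183.0916 F4379
G1 X215.7534 Y158.3414
G1 X105.4333 Y158.3414
G1 X105.4333 Y183.0916
M5
G0 X135.6425 Y79.4795
M3 S851
G1 X128.6790 Y105.4676 F1430
G1 X109.6544 Y124.4922
G1 X83.6663 Y131.4557
G1 X57.6782 Y124.4922
G1 X38.6536 Y105.4676
G1 X31.6901 Y79.4795
G1 X38.6536 Y53.4914
G1 X57.6782 Y34.4668
G1 X83.6663 Y27.5033
G1 X109.6544 Y34.4668
G1 X128.6790 Y53.4914
G1 X135.6425 Y79.4795
M5
G0 X0.0000 Y0.0000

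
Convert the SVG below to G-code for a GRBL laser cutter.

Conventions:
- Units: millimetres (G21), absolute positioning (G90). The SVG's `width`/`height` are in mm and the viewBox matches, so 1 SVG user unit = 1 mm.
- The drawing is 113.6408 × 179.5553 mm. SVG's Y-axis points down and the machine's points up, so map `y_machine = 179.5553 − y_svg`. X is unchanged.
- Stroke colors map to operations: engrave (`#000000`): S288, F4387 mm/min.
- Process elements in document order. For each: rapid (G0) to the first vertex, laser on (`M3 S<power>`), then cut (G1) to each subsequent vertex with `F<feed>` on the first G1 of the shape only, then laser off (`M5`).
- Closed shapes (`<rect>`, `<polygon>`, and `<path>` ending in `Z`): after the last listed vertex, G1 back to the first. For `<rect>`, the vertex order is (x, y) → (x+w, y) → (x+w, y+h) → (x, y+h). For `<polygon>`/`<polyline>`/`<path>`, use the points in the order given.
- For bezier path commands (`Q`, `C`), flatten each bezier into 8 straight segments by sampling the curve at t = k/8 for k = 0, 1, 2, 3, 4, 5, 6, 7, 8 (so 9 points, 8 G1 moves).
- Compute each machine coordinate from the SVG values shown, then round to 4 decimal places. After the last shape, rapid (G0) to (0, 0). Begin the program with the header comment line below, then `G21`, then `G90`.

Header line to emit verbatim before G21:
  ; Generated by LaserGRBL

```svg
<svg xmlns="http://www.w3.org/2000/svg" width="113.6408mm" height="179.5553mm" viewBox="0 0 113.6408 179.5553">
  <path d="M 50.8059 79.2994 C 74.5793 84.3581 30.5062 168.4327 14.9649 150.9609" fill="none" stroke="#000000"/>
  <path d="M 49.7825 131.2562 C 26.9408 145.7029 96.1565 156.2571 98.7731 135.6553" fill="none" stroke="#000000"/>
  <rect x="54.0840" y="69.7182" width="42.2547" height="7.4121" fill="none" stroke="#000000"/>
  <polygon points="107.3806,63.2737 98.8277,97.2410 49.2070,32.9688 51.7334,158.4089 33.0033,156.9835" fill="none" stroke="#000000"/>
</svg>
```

Since the viewBox matches the mm dimensions, user units are millimetres directly. The only transform is the Y-flip y_m = 179.5553 − y_svg.

Shape 1 is a cubic bezier drawn with `<path>`. Its stroke #000000 means engrave at S288, F4387. After flipping Y the toolpath is (50.8059,100.2559) → (56.7289,95.0077) → (57.4206,84.4677) → (54.0107,70.7519) → (47.6284,55.9762) → (39.4033,42.2567) → (30.4647,31.7092) → (21.9421,26.4498) → (14.9649,28.5944).

Shape 2 is a cubic bezier drawn with `<path>`. Its stroke #000000 means engrave at S288, F4387. After flipping Y the toolpath is (49.7825,48.2991) → (45.2222,43.1173) → (47.4330,38.6199) → (54.5557,35.1264) → (64.7309,32.9564) → (76.0996,32.4292) → (86.8023,33.8644) → (94.9799,37.5815) → (98.7731,43.9000).

Shape 3 is a rectangle drawn with `<rect>`. Its stroke #000000 means engrave at S288, F4387. After flipping Y the toolpath is (54.0840,109.8371) → (96.3387,109.8371) → (96.3387,102.4250) → (54.0840,102.4250) → (54.0840,109.8371), returning to the start.

Shape 4 is a closed polygon drawn with `<polygon>`. Its stroke #000000 means engrave at S288, F4387. After flipping Y the toolpath is (107.3806,116.2816) → (98.8277,82.3143) → (49.2070,146.5865) → (51.7334,21.1464) → (33.0033,22.5718) → (107.3806,116.2816), returning to the start.

; Generated by LaserGRBL
G21
G90
G0 X50.8059 Y100.2559
M3 S288
G1 X56.7289 Y95.0077 F4387
G1 X57.4206 Y84.4677
G1 X54.0107 Y70.7519
G1 X47.6284 Y55.9762
G1 X39.4033 Y42.2567
G1 X30.4647 Y31.7092
G1 X21.9421 Y26.4498
G1 X14.9649 Y28.5944
M5
G0 X49.7825 Y48.2991
M3 S288
G1 X45.2222 Y43.1173 F4387
G1 X47.4330 Y38.6199
G1 X54.5557 Y35.1264
G1 X64.7309 Y32.9564
G1 X76.0996 Y32.4292
G1 X86.8023 Y33.8644
G1 X94.9799 Y37.5815
G1 X98.7731 Y43.9000
M5
G0 X54.0840 Y109.8371
M3 S288
G1 X96.3387 Y109.8371 F4387
G1 X96.3387 Y102.4250
G1 X54.0840 Y102.4250
G1 X54.0840 Y109.8371
M5
G0 X107.3806 Y116.2816
M3 S288
G1 X98.8277 Y82.3143 F4387
G1 X49.2070 Y146.5865
G1 X51.7334 Y21.1464
G1 X33.0033 Y22.5718
G1 X107.3806 Y116.2816
M5
G0 X0.0000 Y0.0000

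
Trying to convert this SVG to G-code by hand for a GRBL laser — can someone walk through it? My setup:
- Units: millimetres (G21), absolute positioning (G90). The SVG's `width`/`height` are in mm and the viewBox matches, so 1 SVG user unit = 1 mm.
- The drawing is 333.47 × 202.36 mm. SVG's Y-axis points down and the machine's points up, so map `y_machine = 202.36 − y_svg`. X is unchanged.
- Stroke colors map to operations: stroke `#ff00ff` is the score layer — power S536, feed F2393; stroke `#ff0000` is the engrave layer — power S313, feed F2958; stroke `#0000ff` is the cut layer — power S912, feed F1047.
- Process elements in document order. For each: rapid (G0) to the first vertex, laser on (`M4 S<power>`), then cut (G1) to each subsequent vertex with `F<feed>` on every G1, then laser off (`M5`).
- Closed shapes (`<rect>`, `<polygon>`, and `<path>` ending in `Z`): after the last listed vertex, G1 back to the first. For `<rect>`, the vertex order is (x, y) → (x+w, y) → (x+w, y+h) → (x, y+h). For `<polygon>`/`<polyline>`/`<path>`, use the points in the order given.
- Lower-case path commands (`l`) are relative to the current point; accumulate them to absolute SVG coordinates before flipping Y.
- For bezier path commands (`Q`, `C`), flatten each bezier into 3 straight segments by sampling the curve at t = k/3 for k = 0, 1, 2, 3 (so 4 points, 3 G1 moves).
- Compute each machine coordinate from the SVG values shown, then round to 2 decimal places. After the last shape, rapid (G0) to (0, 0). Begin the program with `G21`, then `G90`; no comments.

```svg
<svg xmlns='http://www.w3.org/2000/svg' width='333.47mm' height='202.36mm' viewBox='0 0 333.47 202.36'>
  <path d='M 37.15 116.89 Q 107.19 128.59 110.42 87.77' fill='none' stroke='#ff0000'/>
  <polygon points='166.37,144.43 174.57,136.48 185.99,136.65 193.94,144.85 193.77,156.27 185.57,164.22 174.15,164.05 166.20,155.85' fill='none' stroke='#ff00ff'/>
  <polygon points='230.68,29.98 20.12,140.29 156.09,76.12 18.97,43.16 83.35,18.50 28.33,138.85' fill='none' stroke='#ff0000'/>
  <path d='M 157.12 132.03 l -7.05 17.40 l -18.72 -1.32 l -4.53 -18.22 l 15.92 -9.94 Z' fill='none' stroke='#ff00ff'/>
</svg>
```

G21
G90
G0 X37.15 Y85.47
M4 S313
G1 X76.42 Y83.51 F2958
G1 X100.84 Y93.21 F2958
G1 X110.42 Y114.59 F2958
M5
G0 X166.37 Y57.93
M4 S536
G1 X174.57 Y65.88 F2393
G1 X185.99 Y65.71 F2393
G1 X193.94 Y57.51 F2393
G1 X193.77 Y46.09 F2393
G1 X185.57 Y38.14 F2393
G1 X174.15 Y38.31 F2393
G1 X166.20 Y46.51 F2393
G1 X166.37 Y57.93 F2393
M5
G0 X230.68 Y172.38
M4 S313
G1 X20.12 Y62.07 F2958
G1 X156.09 Y126.24 F2958
G1 X18.97 Y159.20 F2958
G1 X83.35 Y183.86 F2958
G1 X28.33 Y63.51 F2958
G1 X230.68 Y172.38 F2958
M5
G0 X157.12 Y70.33
M4 S536
G1 X150.07 Y52.93 F2393
G1 X131.35 Y54.25 F2393
G1 X126.82 Y72.47 F2393
G1 X142.74 Y82.41 F2393
G1 X157.12 Y70.33 F2393
M5
G0 X0.00 Y0.00

Since the viewBox matches the mm dimensions, user units are millimetres directly. The only transform is the Y-flip y_m = 202.36 − y_svg.

Shape 1 is a quadratic bezier drawn with `<path>`. Its stroke #ff0000 means engrave at S313, F2958. After flipping Y the toolpath is (37.15,85.47) → (76.42,83.51) → (100.84,93.21) → (110.42,114.59).

Shape 2 is a regular polygon drawn with `<polygon>`. Its stroke #ff00ff means score at S536, F2393. After flipping Y the toolpath is (166.37,57.93) → (174.57,65.88) → (185.99,65.71) → (193.94,57.51) → (193.77,46.09) → (185.57,38.14) → (174.15,38.31) → (166.20,46.51) → (166.37,57.93), returning to the start.

Shape 3 is a closed polygon drawn with `<polygon>`. Its stroke #ff0000 means engrave at S313, F2958. After flipping Y the toolpath is (230.68,172.38) → (20.12,62.07) → (156.09,126.24) → (18.97,159.20) → (83.35,183.86) → (28.33,63.51) → (230.68,172.38), returning to the start.

Shape 4 is a regular polygon drawn with `<path>`. Its stroke #ff00ff means score at S536, F2393. After flipping Y the toolpath is (157.12,70.33) → (150.07,52.93) → (131.35,54.25) → (126.82,72.47) → (142.74,82.41) → (157.12,70.33), returning to the start.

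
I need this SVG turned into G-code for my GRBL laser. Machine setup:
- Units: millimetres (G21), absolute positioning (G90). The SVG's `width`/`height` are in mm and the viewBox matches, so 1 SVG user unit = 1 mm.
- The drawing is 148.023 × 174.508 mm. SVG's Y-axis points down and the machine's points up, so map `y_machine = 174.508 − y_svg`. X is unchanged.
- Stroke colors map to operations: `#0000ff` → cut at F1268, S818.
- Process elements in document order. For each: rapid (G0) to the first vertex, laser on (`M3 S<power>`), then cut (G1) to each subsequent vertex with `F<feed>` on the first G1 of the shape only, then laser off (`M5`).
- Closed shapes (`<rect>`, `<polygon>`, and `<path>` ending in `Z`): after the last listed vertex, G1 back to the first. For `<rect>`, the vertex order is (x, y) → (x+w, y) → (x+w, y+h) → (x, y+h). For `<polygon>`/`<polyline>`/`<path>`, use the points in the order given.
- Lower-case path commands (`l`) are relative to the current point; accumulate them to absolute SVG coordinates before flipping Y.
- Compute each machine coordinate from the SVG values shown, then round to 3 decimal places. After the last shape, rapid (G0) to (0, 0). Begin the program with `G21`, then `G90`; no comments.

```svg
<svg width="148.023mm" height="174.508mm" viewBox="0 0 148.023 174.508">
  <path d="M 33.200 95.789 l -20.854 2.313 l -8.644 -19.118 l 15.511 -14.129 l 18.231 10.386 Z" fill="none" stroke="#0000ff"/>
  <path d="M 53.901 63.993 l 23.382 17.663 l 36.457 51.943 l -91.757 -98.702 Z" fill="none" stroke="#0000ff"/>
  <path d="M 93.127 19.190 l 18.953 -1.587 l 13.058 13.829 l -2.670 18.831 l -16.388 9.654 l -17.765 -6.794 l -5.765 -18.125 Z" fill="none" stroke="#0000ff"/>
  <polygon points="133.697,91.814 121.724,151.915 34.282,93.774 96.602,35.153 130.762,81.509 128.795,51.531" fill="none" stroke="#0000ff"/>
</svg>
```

G21
G90
G0 X33.200 Y78.719
M3 S818
G1 X12.346 Y76.406 F1268
G1 X3.702 Y95.524
G1 X19.213 Y109.653
G1 X37.444 Y99.267
G1 X33.200 Y78.719
M5
G0 X53.901 Y110.515
M3 S818
G1 X77.283 Y92.852 F1268
G1 X113.740 Y40.909
G1 X21.983 Y139.611
G1 X53.901 Y110.515
M5
G0 X93.127 Y155.318
M3 S818
G1 X112.080 Y156.905 F1268
G1 X125.138 Y143.076
G1 X122.468 Y124.245
G1 X106.080 Y114.591
G1 X88.315 Y121.385
G1 X82.550 Y139.510
G1 X93.127 Y155.318
M5
G0 X133.697 Y82.694
M3 S818
G1 X121.724 Y22.593 F1268
G1 X34.282 Y80.734
G1 X96.602 Y139.355
G1 X130.762 Y92.999
G1 X128.795 Y122.977
G1 X133.697 Y82.694
M5
G0 X0.000 Y0.000

1 u = 1 mm; y_m = 174.508 − y.

[1] `<path>` regular polygon, #0000ff→cut S818 F1268: (33.200,78.719) → (12.346,76.406) → (3.702,95.524) → (19.213,109.653) → (37.444,99.267) → (33.200,78.719) (closed)

[2] `<path>` closed polygon, #0000ff→cut S818 F1268: (53.901,110.515) → (77.283,92.852) → (113.740,40.909) → (21.983,139.611) → (53.901,110.515) (closed)

[3] `<path>` regular polygon, #0000ff→cut S818 F1268: (93.127,155.318) → (112.080,156.905) → (125.138,143.076) → (122.468,124.245) → (106.080,114.591) → (88.315,121.385) → (82.550,139.510) → (93.127,155.318) (closed)

[4] `<polygon>` closed polygon, #0000ff→cut S818 F1268: (133.697,82.694) → (121.724,22.593) → (34.282,80.734) → (96.602,139.355) → (130.762,92.999) → (128.795,122.977) → (133.697,82.694) (closed)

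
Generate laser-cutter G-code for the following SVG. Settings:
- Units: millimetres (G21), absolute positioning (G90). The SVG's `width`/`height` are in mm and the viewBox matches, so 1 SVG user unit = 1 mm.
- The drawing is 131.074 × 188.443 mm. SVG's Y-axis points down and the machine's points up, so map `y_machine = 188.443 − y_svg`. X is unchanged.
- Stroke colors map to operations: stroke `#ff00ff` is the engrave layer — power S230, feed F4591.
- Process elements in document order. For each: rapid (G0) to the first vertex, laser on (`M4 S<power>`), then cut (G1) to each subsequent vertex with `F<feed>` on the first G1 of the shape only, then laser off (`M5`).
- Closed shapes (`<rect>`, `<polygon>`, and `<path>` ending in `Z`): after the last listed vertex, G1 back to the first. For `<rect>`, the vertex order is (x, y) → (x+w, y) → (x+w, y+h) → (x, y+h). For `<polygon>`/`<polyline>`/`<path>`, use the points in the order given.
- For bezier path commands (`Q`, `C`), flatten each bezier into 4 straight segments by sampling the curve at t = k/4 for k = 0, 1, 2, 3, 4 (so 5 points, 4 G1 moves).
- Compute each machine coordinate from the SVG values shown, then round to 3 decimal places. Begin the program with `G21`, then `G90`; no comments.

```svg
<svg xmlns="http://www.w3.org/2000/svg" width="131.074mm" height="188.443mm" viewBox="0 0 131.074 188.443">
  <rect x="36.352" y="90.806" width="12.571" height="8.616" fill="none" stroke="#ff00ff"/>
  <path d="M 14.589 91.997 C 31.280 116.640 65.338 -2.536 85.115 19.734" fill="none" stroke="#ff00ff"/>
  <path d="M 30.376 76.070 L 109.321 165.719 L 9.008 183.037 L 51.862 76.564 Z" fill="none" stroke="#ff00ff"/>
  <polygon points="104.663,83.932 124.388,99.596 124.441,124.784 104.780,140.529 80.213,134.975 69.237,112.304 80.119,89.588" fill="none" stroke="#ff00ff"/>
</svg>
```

G21
G90
G0 X36.352 Y97.637
M4 S230
G1 X48.923 Y97.637 F4591
G1 X48.923 Y89.021
G1 X36.352 Y89.021
G1 X36.352 Y97.637
M5
G0 X14.589 Y96.446
M4 S230
G1 X29.869 Y100.473 F4591
G1 X48.695 Y131.688
G1 X68.099 Y163.348
G1 X85.115 Y168.709
M5
G0 X30.376 Y112.373
M4 S230
G1 X109.321 Y22.724 F4591
G1 X9.008 Y5.406
G1 X51.862 Y111.879
G1 X30.376 Y112.373
M5
G0 X104.663 Y104.511
M4 S230
G1 X124.388 Y88.847 F4591
G1 X124.441 Y63.659
G1 X104.780 Y47.914
G1 X80.213 Y53.468
G1 X69.237 Y76.139
G1 X80.119 Y98.855
G1 X104.663 Y104.511
M5

Since the viewBox matches the mm dimensions, user units are millimetres directly. The only transform is the Y-flip y_m = 188.443 − y_svg.

Shape 1 is a rectangle drawn with `<rect>`. Its stroke #ff00ff means engrave at S230, F4591. After flipping Y the toolpath is (36.352,97.637) → (48.923,97.637) → (48.923,89.021) → (36.352,89.021) → (36.352,97.637), returning to the start.

Shape 2 is a cubic bezier drawn with `<path>`. Its stroke #ff00ff means engrave at S230, F4591. After flipping Y the toolpath is (14.589,96.446) → (29.869,100.473) → (48.695,131.688) → (68.099,163.348) → (85.115,168.709).

Shape 3 is a closed polygon drawn with `<path>`. Its stroke #ff00ff means engrave at S230, F4591. After flipping Y the toolpath is (30.376,112.373) → (109.321,22.724) → (9.008,5.406) → (51.862,111.879) → (30.376,112.373), returning to the start.

Shape 4 is a regular polygon drawn with `<polygon>`. Its stroke #ff00ff means engrave at S230, F4591. After flipping Y the toolpath is (104.663,104.511) → (124.388,88.847) → (124.441,63.659) → (104.780,47.914) → (80.213,53.468) → (69.237,76.139) → (80.119,98.855) → (104.663,104.511), returning to the start.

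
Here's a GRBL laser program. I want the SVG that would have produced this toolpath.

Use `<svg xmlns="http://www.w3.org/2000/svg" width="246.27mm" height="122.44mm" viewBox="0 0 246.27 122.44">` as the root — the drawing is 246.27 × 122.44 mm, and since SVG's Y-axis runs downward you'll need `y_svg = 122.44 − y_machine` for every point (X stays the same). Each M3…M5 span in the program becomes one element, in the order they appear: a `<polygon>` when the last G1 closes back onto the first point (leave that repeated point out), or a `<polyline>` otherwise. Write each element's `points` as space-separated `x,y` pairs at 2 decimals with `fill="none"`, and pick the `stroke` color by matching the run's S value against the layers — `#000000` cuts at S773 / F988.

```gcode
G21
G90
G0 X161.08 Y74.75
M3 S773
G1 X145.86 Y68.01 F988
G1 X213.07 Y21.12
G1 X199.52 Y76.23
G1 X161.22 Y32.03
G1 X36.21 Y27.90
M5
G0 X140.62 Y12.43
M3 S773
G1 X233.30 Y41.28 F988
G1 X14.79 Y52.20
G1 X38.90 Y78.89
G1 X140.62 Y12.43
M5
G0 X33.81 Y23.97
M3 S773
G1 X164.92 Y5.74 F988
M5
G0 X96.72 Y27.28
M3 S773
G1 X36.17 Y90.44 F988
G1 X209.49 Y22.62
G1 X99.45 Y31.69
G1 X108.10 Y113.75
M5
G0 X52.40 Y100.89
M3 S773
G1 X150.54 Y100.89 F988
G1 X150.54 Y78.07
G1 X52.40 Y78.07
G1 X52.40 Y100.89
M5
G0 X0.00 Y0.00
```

<svg xmlns="http://www.w3.org/2000/svg" width="246.27mm" height="122.44mm" viewBox="0 0 246.27 122.44">
  <polyline points="161.08,47.69 145.86,54.43 213.07,101.32 199.52,46.21 161.22,90.41 36.21,94.54" fill="none" stroke="#000000"/>
  <polygon points="140.62,110.01 233.30,81.16 14.79,70.24 38.90,43.55" fill="none" stroke="#000000"/>
  <polyline points="33.81,98.47 164.92,116.70" fill="none" stroke="#000000"/>
  <polyline points="96.72,95.16 36.17,32.00 209.49,99.82 99.45,90.75 108.10,8.69" fill="none" stroke="#000000"/>
  <polygon points="52.40,21.55 150.54,21.55 150.54,44.37 52.40,44.37" fill="none" stroke="#000000"/>
</svg>

y_svg = 122.44 − y_m. Every run uses S773, so all elements get stroke `#000000` (cut).

[1] open run; points: 161.08,47.69 145.86,54.43 213.07,101.32 199.52,46.21 161.22,90.41 36.21,94.54

[2] closed run; points: 140.62,110.01 233.30,81.16 14.79,70.24 38.90,43.55

[3] open run; points: 33.81,98.47 164.92,116.70

[4] open run; points: 96.72,95.16 36.17,32.00 209.49,99.82 99.45,90.75 108.10,8.69

[5] closed run; points: 52.40,21.55 150.54,21.55 150.54,44.37 52.40,44.37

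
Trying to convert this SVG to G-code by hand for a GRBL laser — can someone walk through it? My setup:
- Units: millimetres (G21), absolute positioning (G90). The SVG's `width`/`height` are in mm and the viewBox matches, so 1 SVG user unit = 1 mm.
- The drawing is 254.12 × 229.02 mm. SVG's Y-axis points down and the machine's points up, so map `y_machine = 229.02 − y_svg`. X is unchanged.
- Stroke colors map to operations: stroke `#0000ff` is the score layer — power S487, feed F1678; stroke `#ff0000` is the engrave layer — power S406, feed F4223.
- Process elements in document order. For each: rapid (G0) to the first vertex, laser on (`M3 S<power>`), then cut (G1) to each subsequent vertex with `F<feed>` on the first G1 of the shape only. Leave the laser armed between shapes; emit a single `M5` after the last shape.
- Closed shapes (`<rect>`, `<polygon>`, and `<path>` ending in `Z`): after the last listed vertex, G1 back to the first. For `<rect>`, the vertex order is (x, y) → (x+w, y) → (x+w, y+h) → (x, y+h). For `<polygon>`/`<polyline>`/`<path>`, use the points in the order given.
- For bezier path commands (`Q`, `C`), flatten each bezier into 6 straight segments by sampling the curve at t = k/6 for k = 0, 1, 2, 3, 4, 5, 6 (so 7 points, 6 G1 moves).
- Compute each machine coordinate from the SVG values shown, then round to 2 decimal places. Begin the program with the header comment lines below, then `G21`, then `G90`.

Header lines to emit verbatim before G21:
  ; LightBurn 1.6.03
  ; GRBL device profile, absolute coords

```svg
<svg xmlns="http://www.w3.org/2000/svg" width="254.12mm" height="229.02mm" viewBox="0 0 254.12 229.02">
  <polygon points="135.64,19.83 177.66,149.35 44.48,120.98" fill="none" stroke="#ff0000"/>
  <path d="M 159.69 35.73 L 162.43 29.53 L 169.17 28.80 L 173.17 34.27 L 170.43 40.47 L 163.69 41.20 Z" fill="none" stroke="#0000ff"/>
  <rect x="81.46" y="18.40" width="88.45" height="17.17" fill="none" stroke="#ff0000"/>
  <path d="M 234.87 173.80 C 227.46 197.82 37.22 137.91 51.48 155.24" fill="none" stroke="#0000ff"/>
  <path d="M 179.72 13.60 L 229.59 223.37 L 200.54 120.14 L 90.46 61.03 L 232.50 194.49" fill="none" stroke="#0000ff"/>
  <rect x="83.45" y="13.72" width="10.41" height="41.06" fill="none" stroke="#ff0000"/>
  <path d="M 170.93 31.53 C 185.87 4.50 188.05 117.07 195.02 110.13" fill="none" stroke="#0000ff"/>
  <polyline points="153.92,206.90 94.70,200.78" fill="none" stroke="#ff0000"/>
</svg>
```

1 u = 1 mm; y_m = 229.02 − y.

[1] `<polygon>` regular polygon, #ff0000→engrave S406 F4223: (135.64,209.19) → (177.66,79.67) → (44.48,108.04) → (135.64,209.19) (closed)

[2] `<path>` regular polygon, #0000ff→score S487 F1678: (159.69,193.29) → (162.43,199.49) → (169.17,200.22) → (173.17,194.75) → (170.43,188.55) → (163.69,187.82) → (159.69,193.29) (closed)

[3] `<rect>` rectangle, #ff0000→engrave S406 F4223: (81.46,210.62) → (169.91,210.62) → (169.91,193.45) → (81.46,193.45) → (81.46,210.62) (closed)

[4] `<path>` cubic bezier, #0000ff→score S487 F1678: (234.87,55.22) → (217.72,49.46) → (180.86,53.21) → (135.05,61.99) → (91.04,71.33) → (59.60,76.75) → (51.48,73.78)

[5] `<path>` open polyline, #0000ff→score S487 F1678: (179.72,215.42) → (229.59,5.65) → (200.54,108.88) → (90.46,167.99) → (232.50,34.53)

[6] `<rect>` rectangle, #ff0000→engrave S406 F4223: (83.45,215.30) → (93.86,215.30) → (93.86,174.24) → (83.45,174.24) → (83.45,215.30) (closed)

[7] `<path>` cubic bezier, #0000ff→score S487 F1678: (170.93,197.49) → (177.42,200.57) → (182.27,187.58) → (185.96,165.72) → (189.00,142.19) → (191.85,124.18) → (195.02,118.89)

[8] `<polyline>` line segment, #ff0000→engrave S406 F4223: (153.92,22.12) → (94.70,28.24)

; LightBurn 1.6.03
; GRBL device profile, absolute coords
G21
G90
G0 X135.64 Y209.19
M3 S406
G1 X177.66 Y79.67 F4223
G1 X44.48 Y108.04
G1 X135.64 Y209.19
G0 X159.69 Y193.29
M3 S487
G1 X162.43 Y199.49 F1678
G1 X169.17 Y200.22
G1 X173.17 Y194.75
G1 X170.43 Y188.55
G1 X163.69 Y187.82
G1 X159.69 Y193.29
G0 X81.46 Y210.62
M3 S406
G1 X169.91 Y210.62 F4223
G1 X169.91 Y193.45
G1 X81.46 Y193.45
G1 X81.46 Y210.62
G0 X234.87 Y55.22
M3 S487
G1 X217.72 Y49.46 F1678
G1 X180.86 Y53.21
G1 X135.05 Y61.99
G1 X91.04 Y71.33
G1 X59.60 Y76.75
G1 X51.48 Y73.78
G0 X179.72 Y215.42
M3 S487
G1 X229.59 Y5.65 F1678
G1 X200.54 Y108.88
G1 X90.46 Y167.99
G1 X232.50 Y34.53
G0 X83.45 Y215.30
M3 S406
G1 X93.86 Y215.30 F4223
G1 X93.86 Y174.24
G1 X83.45 Y174.24
G1 X83.45 Y215.30
G0 X170.93 Y197.49
M3 S487
G1 X177.42 Y200.57 F1678
G1 X182.27 Y187.58
G1 X185.96 Y165.72
G1 X189.00 Y142.19
G1 X191.85 Y124.18
G1 X195.02 Y118.89
G0 X153.92 Y22.12
M3 S406
G1 X94.70 Y28.24 F4223
M5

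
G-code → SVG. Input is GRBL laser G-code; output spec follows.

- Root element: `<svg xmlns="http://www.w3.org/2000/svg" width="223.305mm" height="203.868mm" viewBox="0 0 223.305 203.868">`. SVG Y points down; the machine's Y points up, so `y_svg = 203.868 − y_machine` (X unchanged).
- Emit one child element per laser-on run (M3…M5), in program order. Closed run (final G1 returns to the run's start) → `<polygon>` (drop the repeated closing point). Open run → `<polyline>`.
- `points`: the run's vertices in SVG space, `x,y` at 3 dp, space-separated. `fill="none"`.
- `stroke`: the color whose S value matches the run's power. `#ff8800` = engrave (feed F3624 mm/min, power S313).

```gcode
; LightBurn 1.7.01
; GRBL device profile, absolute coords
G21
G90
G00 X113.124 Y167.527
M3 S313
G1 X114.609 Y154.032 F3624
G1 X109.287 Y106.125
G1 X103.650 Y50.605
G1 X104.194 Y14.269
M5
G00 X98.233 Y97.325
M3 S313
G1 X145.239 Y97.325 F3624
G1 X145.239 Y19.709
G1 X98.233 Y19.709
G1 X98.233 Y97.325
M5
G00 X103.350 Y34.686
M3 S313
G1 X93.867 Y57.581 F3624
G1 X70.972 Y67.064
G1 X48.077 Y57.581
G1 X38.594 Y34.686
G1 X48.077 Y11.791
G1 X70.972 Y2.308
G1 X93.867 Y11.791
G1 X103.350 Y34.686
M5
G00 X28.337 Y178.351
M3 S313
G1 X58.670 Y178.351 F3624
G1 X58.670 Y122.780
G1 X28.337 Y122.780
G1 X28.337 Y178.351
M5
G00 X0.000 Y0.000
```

Each laser-on run becomes one SVG element. Flip Y back into SVG space with y_svg = 203.868 − y_machine. Every run uses S313, so all elements get stroke `#ff8800` (engrave).

Run 1: The run is open, so emit a `<polyline>` with points (Y-flipped): 113.124,36.341 114.609,49.836 109.287,97.743 103.650,153.263 104.194,189.599.

Run 2: The run returns to its start, so emit a `<polygon>` with points (Y-flipped): 98.233,106.543 145.239,106.543 145.239,184.159 98.233,184.159.

Run 3: The run returns to its start, so emit a `<polygon>` with points (Y-flipped): 103.350,169.182 93.867,146.287 70.972,136.804 48.077,146.287 38.594,169.182 48.077,192.077 70.972,201.560 93.867,192.077.

Run 4: The run returns to its start, so emit a `<polygon>` with points (Y-flipped): 28.337,25.517 58.670,25.517 58.670,81.088 28.337,81.088.

<svg xmlns="http://www.w3.org/2000/svg" width="223.305mm" height="203.868mm" viewBox="0 0 223.305 203.868">
  <polyline points="113.124,36.341 114.609,49.836 109.287,97.743 103.650,153.263 104.194,189.599" fill="none" stroke="#ff8800"/>
  <polygon points="98.233,106.543 145.239,106.543 145.239,184.159 98.233,184.159" fill="none" stroke="#ff8800"/>
  <polygon points="103.350,169.182 93.867,146.287 70.972,136.804 48.077,146.287 38.594,169.182 48.077,192.077 70.972,201.560 93.867,192.077" fill="none" stroke="#ff8800"/>
  <polygon points="28.337,25.517 58.670,25.517 58.670,81.088 28.337,81.088" fill="none" stroke="#ff8800"/>
</svg>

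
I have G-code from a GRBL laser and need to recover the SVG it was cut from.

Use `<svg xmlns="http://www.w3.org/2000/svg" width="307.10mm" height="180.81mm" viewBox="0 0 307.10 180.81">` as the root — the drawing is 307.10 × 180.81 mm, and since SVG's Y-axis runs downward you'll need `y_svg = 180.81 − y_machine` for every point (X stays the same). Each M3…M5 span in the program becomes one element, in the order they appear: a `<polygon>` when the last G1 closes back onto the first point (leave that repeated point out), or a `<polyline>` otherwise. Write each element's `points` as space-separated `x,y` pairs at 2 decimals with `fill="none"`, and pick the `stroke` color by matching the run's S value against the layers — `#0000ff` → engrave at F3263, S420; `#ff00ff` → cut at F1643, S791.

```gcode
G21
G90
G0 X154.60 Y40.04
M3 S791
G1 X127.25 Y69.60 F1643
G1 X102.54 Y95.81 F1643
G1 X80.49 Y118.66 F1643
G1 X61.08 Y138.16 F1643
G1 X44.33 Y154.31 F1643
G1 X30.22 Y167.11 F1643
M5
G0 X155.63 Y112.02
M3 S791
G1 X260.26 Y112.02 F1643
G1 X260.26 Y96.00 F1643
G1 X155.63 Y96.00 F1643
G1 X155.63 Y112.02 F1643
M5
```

<svg xmlns="http://www.w3.org/2000/svg" width="307.10mm" height="180.81mm" viewBox="0 0 307.10 180.81">
  <polyline points="154.60,140.77 127.25,111.21 102.54,85.00 80.49,62.15 61.08,42.65 44.33,26.50 30.22,13.70" fill="none" stroke="#ff00ff"/>
  <polygon points="155.63,68.79 260.26,68.79 260.26,84.81 155.63,84.81" fill="none" stroke="#ff00ff"/>
</svg>

Each laser-on run becomes one SVG element. Flip Y back into SVG space with y_svg = 180.81 − y_machine. Every run uses S791, so all elements get stroke `#ff00ff` (cut).

Run 1: The run is open, so emit a `<polyline>` with points (Y-flipped): 154.60,140.77 127.25,111.21 102.54,85.00 80.49,62.15 61.08,42.65 44.33,26.50 30.22,13.70.

Run 2: The run returns to its start, so emit a `<polygon>` with points (Y-flipped): 155.63,68.79 260.26,68.79 260.26,84.81 155.63,84.81.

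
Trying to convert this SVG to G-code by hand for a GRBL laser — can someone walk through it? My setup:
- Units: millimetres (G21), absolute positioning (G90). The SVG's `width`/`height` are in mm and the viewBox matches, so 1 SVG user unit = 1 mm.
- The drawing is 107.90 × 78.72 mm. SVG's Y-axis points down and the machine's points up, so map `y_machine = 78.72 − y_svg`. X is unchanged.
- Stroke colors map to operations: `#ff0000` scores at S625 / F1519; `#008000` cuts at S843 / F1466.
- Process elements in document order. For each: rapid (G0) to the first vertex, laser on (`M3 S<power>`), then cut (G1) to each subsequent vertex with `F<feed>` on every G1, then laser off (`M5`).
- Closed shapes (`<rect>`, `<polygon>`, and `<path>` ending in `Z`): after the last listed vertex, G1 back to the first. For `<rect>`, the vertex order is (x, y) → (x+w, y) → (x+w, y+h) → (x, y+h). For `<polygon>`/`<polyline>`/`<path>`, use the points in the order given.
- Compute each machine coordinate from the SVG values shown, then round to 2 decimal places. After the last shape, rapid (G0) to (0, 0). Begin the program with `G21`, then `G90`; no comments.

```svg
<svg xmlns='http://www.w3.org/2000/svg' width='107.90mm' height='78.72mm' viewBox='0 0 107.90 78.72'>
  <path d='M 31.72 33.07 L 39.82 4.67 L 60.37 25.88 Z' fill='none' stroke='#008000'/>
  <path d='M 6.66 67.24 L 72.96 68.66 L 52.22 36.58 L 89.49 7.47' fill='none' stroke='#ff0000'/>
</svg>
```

viewBox `0 0 107.90 78.72` with mm width/height → 1 unit = 1 mm. Flip: y_m = 78.72 − y_svg.

**Shape 1** — `<path>` regular polygon, stroke `#008000` → cut (S843, F1466). Machine vertices: (31.72,45.65) → (39.82,74.05) → (60.37,52.84) → (31.72,45.65). Closed: final G1 returns to the first vertex.

**Shape 2** — `<path>` open polyline, stroke `#ff0000` → score (S625, F1519). Machine vertices: (6.66,11.48) → (72.96,10.06) → (52.22,42.14) → (89.49,71.25). Open path.

G21
G90
G0 X31.72 Y45.65
M3 S843
G1 X39.82 Y74.05 F1466
G1 X60.37 Y52.84 F1466
G1 X31.72 Y45.65 F1466
M5
G0 X6.66 Y11.48
M3 S625
G1 X72.96 Y10.06 F1519
G1 X52.22 Y42.14 F1519
G1 X89.49 Y71.25 F1519
M5
G0 X0.00 Y0.00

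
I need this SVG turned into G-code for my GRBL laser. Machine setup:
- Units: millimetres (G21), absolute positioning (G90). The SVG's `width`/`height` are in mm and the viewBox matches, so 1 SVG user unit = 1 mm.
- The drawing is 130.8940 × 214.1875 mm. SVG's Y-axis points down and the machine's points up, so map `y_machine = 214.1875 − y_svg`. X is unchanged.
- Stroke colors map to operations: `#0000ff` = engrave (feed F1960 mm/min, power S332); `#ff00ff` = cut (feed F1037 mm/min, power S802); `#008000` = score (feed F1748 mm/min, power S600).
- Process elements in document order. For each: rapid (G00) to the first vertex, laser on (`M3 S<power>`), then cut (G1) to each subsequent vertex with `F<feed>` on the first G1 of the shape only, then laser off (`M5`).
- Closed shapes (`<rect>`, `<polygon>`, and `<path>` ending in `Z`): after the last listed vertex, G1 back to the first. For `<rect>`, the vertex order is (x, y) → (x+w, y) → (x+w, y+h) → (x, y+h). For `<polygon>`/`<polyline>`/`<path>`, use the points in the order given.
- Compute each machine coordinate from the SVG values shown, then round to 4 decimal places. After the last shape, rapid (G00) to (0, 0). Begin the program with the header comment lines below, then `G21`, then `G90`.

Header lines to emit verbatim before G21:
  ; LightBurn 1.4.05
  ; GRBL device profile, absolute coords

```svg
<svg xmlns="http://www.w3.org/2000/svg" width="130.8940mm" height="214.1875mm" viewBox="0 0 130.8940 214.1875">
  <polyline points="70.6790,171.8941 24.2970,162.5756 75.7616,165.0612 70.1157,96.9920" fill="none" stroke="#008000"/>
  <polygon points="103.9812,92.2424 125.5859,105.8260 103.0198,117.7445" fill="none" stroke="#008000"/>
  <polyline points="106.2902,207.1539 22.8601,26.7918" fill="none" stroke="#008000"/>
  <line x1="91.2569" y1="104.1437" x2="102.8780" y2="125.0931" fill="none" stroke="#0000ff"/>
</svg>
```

; LightBurn 1.4.05
; GRBL device profile, absolute coords
G21
G90
G00 X70.6790 Y42.2934
M3 S600
G1 X24.2970 Y51.6119 F1748
G1 X75.7616 Y49.1263
G1 X70.1157 Y117.1955
M5
G00 X103.9812 Y121.9451
M3 S600
G1 X125.5859 Y108.3615 F1748
G1 X103.0198 Y96.4430
G1 X103.9812 Y121.9451
M5
G00 X106.2902 Y7.0336
M3 S600
G1 X22.8601 Y187.3957 F1748
M5
G00 X91.2569 Y110.0438
M3 S332
G1 X102.8780 Y89.0944 F1960
M5
G00 X0.0000 Y0.0000

Since the viewBox matches the mm dimensions, user units are millimetres directly. The only transform is the Y-flip y_m = 214.1875 − y_svg.

Shape 1 is a open polyline drawn with `<polyline>`. Its stroke #008000 means score at S600, F1748. After flipping Y the toolpath is (70.6790,42.2934) → (24.2970,51.6119) → (75.7616,49.1263) → (70.1157,117.1955).

Shape 2 is a regular polygon drawn with `<polygon>`. Its stroke #008000 means score at S600, F1748. After flipping Y the toolpath is (103.9812,121.9451) → (125.5859,108.3615) → (103.0198,96.4430) → (103.9812,121.9451), returning to the start.

Shape 3 is a line segment drawn with `<polyline>`. Its stroke #008000 means score at S600, F1748. After flipping Y the toolpath is (106.2902,7.0336) → (22.8601,187.3957).

Shape 4 is a line segment drawn with `<line>`. Its stroke #0000ff means engrave at S332, F1960. After flipping Y the toolpath is (91.2569,110.0438) → (102.8780,89.0944).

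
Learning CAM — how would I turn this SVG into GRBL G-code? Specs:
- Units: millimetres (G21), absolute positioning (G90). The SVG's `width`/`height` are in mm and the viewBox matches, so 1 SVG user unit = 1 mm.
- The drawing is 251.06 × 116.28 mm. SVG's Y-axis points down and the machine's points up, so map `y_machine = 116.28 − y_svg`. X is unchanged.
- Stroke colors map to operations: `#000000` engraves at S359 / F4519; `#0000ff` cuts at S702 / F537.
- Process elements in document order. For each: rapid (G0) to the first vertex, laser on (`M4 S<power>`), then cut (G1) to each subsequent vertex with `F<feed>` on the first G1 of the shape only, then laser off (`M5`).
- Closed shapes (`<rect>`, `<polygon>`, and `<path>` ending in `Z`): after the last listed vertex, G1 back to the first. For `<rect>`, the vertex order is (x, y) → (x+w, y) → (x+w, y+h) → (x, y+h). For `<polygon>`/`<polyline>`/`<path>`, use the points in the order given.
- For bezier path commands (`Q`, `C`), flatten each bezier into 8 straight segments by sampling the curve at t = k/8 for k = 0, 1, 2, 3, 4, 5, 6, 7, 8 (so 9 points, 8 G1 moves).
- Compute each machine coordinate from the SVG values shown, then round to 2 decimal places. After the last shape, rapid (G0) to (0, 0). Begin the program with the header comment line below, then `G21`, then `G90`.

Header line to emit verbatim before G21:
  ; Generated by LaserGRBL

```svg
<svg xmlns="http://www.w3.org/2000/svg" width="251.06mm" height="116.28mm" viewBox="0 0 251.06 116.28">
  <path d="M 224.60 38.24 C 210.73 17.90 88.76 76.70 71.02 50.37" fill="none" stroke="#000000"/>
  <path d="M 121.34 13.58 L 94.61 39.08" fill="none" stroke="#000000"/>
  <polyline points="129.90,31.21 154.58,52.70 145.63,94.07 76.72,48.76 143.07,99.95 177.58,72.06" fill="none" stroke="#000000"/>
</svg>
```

; Generated by LaserGRBL
G21
G90
G0 X224.60 Y78.04
M4 S359
G1 X214.75 Y82.28 F4519
G1 X197.25 Y81.02
G1 X174.59 Y76.20
G1 X149.26 Y69.73
G1 X123.75 Y63.54
G1 X100.55 Y59.56
G1 X82.14 Y59.71
G1 X71.02 Y65.91
M5
G0 X121.34 Y102.70
M4 S359
G1 X94.61 Y77.20 F4519
M5
G0 X129.90 Y85.07
M4 S359
G1 X154.58 Y63.58 F4519
G1 X145.63 Y22.21
G1 X76.72 Y67.52
G1 X143.07 Y16.33
G1 X177.58 Y44.22
M5
G0 X0.00 Y0.00

viewBox `0 0 251.06 116.28` with mm width/height → 1 unit = 1 mm. Flip: y_m = 116.28 − y_svg.

**Shape 1** — `<path>` cubic bezier, stroke `#000000` → engrave (S359, F4519). Control points (SVG): P0=(224.60,38.24), P1=(210.73,17.90), P2=(88.76,76.70), P3=(71.02,50.37); sampled at t=k/8. Machine vertices: (224.60,78.04) → (214.75,82.28) → (197.25,81.02) → (174.59,76.20) → (149.26,69.73) → (123.75,63.54) → (100.55,59.56) → (82.14,59.71) → (71.02,65.91). Open path.

**Shape 2** — `<path>` line segment, stroke `#000000` → engrave (S359, F4519). Machine vertices: (121.34,102.70) → (94.61,77.20). Open path.

**Shape 3** — `<polyline>` open polyline, stroke `#000000` → engrave (S359, F4519). Machine vertices: (129.90,85.07) → (154.58,63.58) → (145.63,22.21) → (76.72,67.52) → (143.07,16.33) → (177.58,44.22). Open path.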